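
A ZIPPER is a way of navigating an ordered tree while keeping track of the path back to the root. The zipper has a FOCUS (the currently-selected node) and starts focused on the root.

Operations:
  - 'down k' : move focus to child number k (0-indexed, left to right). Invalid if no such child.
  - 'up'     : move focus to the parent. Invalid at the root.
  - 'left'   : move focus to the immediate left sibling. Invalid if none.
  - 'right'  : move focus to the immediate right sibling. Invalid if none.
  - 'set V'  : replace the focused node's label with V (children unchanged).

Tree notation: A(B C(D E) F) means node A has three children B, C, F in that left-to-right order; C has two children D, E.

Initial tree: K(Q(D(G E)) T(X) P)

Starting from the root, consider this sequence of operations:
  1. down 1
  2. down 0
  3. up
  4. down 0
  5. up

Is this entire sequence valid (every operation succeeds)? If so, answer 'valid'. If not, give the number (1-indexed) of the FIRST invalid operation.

Step 1 (down 1): focus=T path=1 depth=1 children=['X'] left=['Q'] right=['P'] parent=K
Step 2 (down 0): focus=X path=1/0 depth=2 children=[] left=[] right=[] parent=T
Step 3 (up): focus=T path=1 depth=1 children=['X'] left=['Q'] right=['P'] parent=K
Step 4 (down 0): focus=X path=1/0 depth=2 children=[] left=[] right=[] parent=T
Step 5 (up): focus=T path=1 depth=1 children=['X'] left=['Q'] right=['P'] parent=K

Answer: valid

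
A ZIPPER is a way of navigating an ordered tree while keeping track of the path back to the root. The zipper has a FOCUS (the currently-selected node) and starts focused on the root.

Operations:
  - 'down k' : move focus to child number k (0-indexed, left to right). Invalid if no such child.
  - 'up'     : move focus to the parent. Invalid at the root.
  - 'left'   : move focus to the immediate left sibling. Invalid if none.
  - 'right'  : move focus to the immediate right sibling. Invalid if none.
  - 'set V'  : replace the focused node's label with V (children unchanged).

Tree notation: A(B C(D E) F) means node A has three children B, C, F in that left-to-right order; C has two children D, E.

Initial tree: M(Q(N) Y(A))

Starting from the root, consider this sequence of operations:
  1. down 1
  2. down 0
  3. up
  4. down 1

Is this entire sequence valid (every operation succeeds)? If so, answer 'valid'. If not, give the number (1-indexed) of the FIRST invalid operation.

Step 1 (down 1): focus=Y path=1 depth=1 children=['A'] left=['Q'] right=[] parent=M
Step 2 (down 0): focus=A path=1/0 depth=2 children=[] left=[] right=[] parent=Y
Step 3 (up): focus=Y path=1 depth=1 children=['A'] left=['Q'] right=[] parent=M
Step 4 (down 1): INVALID

Answer: 4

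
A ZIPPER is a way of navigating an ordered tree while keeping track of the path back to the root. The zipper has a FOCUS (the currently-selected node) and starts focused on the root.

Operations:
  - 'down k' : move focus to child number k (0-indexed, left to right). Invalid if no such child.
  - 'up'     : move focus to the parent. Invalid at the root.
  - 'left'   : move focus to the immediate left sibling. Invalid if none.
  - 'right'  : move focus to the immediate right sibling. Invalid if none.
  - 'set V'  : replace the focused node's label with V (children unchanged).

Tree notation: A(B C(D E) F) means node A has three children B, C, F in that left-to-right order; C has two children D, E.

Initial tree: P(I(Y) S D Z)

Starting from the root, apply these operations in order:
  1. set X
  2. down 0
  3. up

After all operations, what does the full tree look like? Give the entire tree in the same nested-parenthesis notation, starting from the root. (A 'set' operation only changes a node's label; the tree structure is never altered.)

Answer: X(I(Y) S D Z)

Derivation:
Step 1 (set X): focus=X path=root depth=0 children=['I', 'S', 'D', 'Z'] (at root)
Step 2 (down 0): focus=I path=0 depth=1 children=['Y'] left=[] right=['S', 'D', 'Z'] parent=X
Step 3 (up): focus=X path=root depth=0 children=['I', 'S', 'D', 'Z'] (at root)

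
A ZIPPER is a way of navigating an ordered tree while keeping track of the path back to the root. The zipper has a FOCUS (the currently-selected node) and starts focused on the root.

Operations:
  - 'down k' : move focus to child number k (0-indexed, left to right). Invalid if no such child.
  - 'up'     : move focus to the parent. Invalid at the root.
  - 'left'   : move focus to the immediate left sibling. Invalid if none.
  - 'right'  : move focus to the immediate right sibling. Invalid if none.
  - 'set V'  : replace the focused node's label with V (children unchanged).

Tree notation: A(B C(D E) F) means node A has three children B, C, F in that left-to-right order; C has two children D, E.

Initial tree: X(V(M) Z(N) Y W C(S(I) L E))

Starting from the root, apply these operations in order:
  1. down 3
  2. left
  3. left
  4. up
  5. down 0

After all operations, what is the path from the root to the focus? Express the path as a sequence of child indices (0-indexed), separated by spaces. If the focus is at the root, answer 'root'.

Step 1 (down 3): focus=W path=3 depth=1 children=[] left=['V', 'Z', 'Y'] right=['C'] parent=X
Step 2 (left): focus=Y path=2 depth=1 children=[] left=['V', 'Z'] right=['W', 'C'] parent=X
Step 3 (left): focus=Z path=1 depth=1 children=['N'] left=['V'] right=['Y', 'W', 'C'] parent=X
Step 4 (up): focus=X path=root depth=0 children=['V', 'Z', 'Y', 'W', 'C'] (at root)
Step 5 (down 0): focus=V path=0 depth=1 children=['M'] left=[] right=['Z', 'Y', 'W', 'C'] parent=X

Answer: 0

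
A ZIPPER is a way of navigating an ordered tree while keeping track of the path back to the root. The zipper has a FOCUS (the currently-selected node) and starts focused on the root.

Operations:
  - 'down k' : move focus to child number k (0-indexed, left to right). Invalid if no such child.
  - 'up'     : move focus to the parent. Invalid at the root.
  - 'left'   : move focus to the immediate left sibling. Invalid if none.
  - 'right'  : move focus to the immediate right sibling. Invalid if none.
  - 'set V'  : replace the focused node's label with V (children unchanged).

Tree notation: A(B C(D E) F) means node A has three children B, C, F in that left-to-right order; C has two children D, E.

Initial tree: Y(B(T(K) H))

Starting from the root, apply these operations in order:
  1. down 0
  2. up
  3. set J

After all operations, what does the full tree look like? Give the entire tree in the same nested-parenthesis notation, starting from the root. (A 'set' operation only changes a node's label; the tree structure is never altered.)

Answer: J(B(T(K) H))

Derivation:
Step 1 (down 0): focus=B path=0 depth=1 children=['T', 'H'] left=[] right=[] parent=Y
Step 2 (up): focus=Y path=root depth=0 children=['B'] (at root)
Step 3 (set J): focus=J path=root depth=0 children=['B'] (at root)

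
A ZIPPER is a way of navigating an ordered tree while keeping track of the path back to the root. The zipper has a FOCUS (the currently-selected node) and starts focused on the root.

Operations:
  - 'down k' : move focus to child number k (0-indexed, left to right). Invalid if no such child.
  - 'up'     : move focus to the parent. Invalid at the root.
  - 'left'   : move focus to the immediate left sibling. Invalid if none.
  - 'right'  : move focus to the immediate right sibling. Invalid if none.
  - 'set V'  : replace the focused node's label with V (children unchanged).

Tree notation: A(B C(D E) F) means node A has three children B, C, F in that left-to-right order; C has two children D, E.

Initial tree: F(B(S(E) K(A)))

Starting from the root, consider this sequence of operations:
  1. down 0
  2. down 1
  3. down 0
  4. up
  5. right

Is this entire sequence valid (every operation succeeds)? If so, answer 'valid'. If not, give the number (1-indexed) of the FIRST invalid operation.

Step 1 (down 0): focus=B path=0 depth=1 children=['S', 'K'] left=[] right=[] parent=F
Step 2 (down 1): focus=K path=0/1 depth=2 children=['A'] left=['S'] right=[] parent=B
Step 3 (down 0): focus=A path=0/1/0 depth=3 children=[] left=[] right=[] parent=K
Step 4 (up): focus=K path=0/1 depth=2 children=['A'] left=['S'] right=[] parent=B
Step 5 (right): INVALID

Answer: 5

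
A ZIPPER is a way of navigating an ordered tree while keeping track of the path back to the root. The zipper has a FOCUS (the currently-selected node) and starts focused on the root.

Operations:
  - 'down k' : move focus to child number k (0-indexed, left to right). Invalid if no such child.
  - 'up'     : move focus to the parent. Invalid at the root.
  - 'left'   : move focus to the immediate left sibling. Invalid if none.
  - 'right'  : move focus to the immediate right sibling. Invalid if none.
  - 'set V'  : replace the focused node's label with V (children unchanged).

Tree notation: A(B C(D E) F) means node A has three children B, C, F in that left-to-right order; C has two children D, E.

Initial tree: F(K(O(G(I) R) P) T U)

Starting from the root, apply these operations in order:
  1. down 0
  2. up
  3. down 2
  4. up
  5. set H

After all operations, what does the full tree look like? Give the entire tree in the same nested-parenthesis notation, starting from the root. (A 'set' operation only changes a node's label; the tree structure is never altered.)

Answer: H(K(O(G(I) R) P) T U)

Derivation:
Step 1 (down 0): focus=K path=0 depth=1 children=['O', 'P'] left=[] right=['T', 'U'] parent=F
Step 2 (up): focus=F path=root depth=0 children=['K', 'T', 'U'] (at root)
Step 3 (down 2): focus=U path=2 depth=1 children=[] left=['K', 'T'] right=[] parent=F
Step 4 (up): focus=F path=root depth=0 children=['K', 'T', 'U'] (at root)
Step 5 (set H): focus=H path=root depth=0 children=['K', 'T', 'U'] (at root)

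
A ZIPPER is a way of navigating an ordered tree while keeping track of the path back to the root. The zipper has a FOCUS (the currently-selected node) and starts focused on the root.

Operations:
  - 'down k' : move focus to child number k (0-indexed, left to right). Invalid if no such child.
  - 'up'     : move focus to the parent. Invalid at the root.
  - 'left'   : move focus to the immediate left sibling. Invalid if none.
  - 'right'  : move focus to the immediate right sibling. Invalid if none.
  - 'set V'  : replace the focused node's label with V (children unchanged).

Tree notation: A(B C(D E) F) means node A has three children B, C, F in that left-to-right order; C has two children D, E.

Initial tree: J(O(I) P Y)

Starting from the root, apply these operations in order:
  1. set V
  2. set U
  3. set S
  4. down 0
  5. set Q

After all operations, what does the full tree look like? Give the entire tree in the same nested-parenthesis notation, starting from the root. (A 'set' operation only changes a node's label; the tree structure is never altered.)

Answer: S(Q(I) P Y)

Derivation:
Step 1 (set V): focus=V path=root depth=0 children=['O', 'P', 'Y'] (at root)
Step 2 (set U): focus=U path=root depth=0 children=['O', 'P', 'Y'] (at root)
Step 3 (set S): focus=S path=root depth=0 children=['O', 'P', 'Y'] (at root)
Step 4 (down 0): focus=O path=0 depth=1 children=['I'] left=[] right=['P', 'Y'] parent=S
Step 5 (set Q): focus=Q path=0 depth=1 children=['I'] left=[] right=['P', 'Y'] parent=S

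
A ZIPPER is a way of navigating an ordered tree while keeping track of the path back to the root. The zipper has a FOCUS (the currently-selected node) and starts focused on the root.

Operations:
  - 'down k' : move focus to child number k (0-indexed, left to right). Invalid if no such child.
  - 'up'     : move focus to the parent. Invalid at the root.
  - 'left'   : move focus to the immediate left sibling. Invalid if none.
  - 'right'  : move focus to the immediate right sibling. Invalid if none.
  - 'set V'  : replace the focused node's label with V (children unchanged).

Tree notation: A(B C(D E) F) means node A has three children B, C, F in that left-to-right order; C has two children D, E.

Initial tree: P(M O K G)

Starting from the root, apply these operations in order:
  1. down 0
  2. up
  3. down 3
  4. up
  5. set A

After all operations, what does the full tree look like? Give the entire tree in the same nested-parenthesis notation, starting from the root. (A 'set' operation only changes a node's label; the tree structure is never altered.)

Answer: A(M O K G)

Derivation:
Step 1 (down 0): focus=M path=0 depth=1 children=[] left=[] right=['O', 'K', 'G'] parent=P
Step 2 (up): focus=P path=root depth=0 children=['M', 'O', 'K', 'G'] (at root)
Step 3 (down 3): focus=G path=3 depth=1 children=[] left=['M', 'O', 'K'] right=[] parent=P
Step 4 (up): focus=P path=root depth=0 children=['M', 'O', 'K', 'G'] (at root)
Step 5 (set A): focus=A path=root depth=0 children=['M', 'O', 'K', 'G'] (at root)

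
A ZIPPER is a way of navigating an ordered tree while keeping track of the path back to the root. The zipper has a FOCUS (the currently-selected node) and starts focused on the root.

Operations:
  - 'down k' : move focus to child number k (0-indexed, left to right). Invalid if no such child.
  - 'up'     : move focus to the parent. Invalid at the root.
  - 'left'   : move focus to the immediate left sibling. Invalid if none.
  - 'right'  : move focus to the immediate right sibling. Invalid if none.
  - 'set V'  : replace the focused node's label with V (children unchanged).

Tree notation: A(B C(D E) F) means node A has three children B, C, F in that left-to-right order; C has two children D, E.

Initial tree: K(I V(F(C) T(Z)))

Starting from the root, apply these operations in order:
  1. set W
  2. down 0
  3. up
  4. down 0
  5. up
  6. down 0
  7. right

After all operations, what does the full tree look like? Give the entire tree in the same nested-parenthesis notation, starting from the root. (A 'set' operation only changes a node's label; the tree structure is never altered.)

Answer: W(I V(F(C) T(Z)))

Derivation:
Step 1 (set W): focus=W path=root depth=0 children=['I', 'V'] (at root)
Step 2 (down 0): focus=I path=0 depth=1 children=[] left=[] right=['V'] parent=W
Step 3 (up): focus=W path=root depth=0 children=['I', 'V'] (at root)
Step 4 (down 0): focus=I path=0 depth=1 children=[] left=[] right=['V'] parent=W
Step 5 (up): focus=W path=root depth=0 children=['I', 'V'] (at root)
Step 6 (down 0): focus=I path=0 depth=1 children=[] left=[] right=['V'] parent=W
Step 7 (right): focus=V path=1 depth=1 children=['F', 'T'] left=['I'] right=[] parent=W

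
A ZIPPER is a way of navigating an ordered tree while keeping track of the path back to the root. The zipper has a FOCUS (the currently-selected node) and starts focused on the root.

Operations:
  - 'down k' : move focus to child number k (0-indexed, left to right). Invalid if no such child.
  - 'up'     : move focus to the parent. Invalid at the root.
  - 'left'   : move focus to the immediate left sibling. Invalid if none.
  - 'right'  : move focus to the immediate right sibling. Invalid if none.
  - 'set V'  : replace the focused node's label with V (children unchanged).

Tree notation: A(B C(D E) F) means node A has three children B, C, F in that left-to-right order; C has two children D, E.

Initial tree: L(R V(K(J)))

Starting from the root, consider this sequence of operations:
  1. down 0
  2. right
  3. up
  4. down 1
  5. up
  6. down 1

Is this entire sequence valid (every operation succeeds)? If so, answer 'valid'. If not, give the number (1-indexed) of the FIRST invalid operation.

Answer: valid

Derivation:
Step 1 (down 0): focus=R path=0 depth=1 children=[] left=[] right=['V'] parent=L
Step 2 (right): focus=V path=1 depth=1 children=['K'] left=['R'] right=[] parent=L
Step 3 (up): focus=L path=root depth=0 children=['R', 'V'] (at root)
Step 4 (down 1): focus=V path=1 depth=1 children=['K'] left=['R'] right=[] parent=L
Step 5 (up): focus=L path=root depth=0 children=['R', 'V'] (at root)
Step 6 (down 1): focus=V path=1 depth=1 children=['K'] left=['R'] right=[] parent=L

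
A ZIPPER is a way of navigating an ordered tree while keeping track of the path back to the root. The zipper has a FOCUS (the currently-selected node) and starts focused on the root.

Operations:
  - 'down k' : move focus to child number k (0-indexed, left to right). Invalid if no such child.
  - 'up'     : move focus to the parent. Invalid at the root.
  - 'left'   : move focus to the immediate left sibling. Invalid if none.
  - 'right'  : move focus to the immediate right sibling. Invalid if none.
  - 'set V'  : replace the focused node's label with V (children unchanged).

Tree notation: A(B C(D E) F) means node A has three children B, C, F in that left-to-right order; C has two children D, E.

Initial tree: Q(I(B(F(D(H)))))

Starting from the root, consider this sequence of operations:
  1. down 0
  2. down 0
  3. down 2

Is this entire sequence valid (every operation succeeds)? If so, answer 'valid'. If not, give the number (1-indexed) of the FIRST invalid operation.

Answer: 3

Derivation:
Step 1 (down 0): focus=I path=0 depth=1 children=['B'] left=[] right=[] parent=Q
Step 2 (down 0): focus=B path=0/0 depth=2 children=['F'] left=[] right=[] parent=I
Step 3 (down 2): INVALID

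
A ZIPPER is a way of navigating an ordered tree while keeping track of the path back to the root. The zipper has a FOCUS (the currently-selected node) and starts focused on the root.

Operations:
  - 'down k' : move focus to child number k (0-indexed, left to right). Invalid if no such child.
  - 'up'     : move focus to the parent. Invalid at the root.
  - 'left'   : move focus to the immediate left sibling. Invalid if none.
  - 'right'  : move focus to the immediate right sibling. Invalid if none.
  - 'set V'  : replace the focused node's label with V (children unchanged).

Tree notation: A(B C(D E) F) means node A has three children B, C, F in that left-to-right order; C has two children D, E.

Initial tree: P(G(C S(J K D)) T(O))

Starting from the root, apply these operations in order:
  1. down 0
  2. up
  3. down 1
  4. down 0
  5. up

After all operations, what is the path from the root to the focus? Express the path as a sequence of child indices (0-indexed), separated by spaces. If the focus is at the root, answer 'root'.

Step 1 (down 0): focus=G path=0 depth=1 children=['C', 'S'] left=[] right=['T'] parent=P
Step 2 (up): focus=P path=root depth=0 children=['G', 'T'] (at root)
Step 3 (down 1): focus=T path=1 depth=1 children=['O'] left=['G'] right=[] parent=P
Step 4 (down 0): focus=O path=1/0 depth=2 children=[] left=[] right=[] parent=T
Step 5 (up): focus=T path=1 depth=1 children=['O'] left=['G'] right=[] parent=P

Answer: 1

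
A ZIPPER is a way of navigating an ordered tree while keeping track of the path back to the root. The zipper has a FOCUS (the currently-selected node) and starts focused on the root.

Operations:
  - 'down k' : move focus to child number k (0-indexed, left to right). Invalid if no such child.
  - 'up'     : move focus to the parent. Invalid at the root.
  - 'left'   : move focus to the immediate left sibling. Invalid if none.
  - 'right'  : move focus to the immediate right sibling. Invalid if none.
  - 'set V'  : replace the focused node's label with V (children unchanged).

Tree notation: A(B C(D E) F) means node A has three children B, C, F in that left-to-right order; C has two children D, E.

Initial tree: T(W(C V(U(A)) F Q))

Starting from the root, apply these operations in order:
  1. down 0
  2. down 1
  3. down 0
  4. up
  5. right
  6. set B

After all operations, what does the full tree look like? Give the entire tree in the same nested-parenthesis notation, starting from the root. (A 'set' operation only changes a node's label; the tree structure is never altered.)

Answer: T(W(C V(U(A)) B Q))

Derivation:
Step 1 (down 0): focus=W path=0 depth=1 children=['C', 'V', 'F', 'Q'] left=[] right=[] parent=T
Step 2 (down 1): focus=V path=0/1 depth=2 children=['U'] left=['C'] right=['F', 'Q'] parent=W
Step 3 (down 0): focus=U path=0/1/0 depth=3 children=['A'] left=[] right=[] parent=V
Step 4 (up): focus=V path=0/1 depth=2 children=['U'] left=['C'] right=['F', 'Q'] parent=W
Step 5 (right): focus=F path=0/2 depth=2 children=[] left=['C', 'V'] right=['Q'] parent=W
Step 6 (set B): focus=B path=0/2 depth=2 children=[] left=['C', 'V'] right=['Q'] parent=W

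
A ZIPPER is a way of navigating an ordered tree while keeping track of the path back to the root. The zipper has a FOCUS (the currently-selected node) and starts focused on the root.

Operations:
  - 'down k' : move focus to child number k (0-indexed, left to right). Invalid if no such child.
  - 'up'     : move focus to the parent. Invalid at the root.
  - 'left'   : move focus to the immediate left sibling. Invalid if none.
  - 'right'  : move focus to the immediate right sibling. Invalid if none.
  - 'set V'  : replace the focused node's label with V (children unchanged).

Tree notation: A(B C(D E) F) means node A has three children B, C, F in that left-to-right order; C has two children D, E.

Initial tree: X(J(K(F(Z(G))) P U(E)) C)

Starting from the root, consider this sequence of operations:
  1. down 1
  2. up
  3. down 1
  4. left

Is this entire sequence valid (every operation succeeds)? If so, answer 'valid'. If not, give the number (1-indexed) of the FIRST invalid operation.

Answer: valid

Derivation:
Step 1 (down 1): focus=C path=1 depth=1 children=[] left=['J'] right=[] parent=X
Step 2 (up): focus=X path=root depth=0 children=['J', 'C'] (at root)
Step 3 (down 1): focus=C path=1 depth=1 children=[] left=['J'] right=[] parent=X
Step 4 (left): focus=J path=0 depth=1 children=['K', 'P', 'U'] left=[] right=['C'] parent=X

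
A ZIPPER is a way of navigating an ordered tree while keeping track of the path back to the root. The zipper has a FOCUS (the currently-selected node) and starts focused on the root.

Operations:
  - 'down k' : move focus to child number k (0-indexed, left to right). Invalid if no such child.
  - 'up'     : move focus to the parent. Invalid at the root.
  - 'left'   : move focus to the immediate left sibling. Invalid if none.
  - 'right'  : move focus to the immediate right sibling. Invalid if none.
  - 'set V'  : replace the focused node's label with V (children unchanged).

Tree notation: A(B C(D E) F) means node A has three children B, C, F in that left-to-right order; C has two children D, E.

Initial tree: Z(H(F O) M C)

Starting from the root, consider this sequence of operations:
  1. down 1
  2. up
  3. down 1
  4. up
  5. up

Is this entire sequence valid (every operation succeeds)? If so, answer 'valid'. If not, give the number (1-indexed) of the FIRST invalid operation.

Answer: 5

Derivation:
Step 1 (down 1): focus=M path=1 depth=1 children=[] left=['H'] right=['C'] parent=Z
Step 2 (up): focus=Z path=root depth=0 children=['H', 'M', 'C'] (at root)
Step 3 (down 1): focus=M path=1 depth=1 children=[] left=['H'] right=['C'] parent=Z
Step 4 (up): focus=Z path=root depth=0 children=['H', 'M', 'C'] (at root)
Step 5 (up): INVALID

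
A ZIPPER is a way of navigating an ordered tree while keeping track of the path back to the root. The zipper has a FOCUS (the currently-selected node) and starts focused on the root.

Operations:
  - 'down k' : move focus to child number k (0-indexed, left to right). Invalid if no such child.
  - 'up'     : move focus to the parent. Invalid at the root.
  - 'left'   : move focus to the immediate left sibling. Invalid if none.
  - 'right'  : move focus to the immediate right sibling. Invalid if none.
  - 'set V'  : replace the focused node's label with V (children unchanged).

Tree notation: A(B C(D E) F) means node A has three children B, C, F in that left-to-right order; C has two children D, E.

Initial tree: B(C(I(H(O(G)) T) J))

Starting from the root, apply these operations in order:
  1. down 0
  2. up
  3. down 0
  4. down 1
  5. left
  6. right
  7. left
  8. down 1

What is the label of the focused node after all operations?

Step 1 (down 0): focus=C path=0 depth=1 children=['I', 'J'] left=[] right=[] parent=B
Step 2 (up): focus=B path=root depth=0 children=['C'] (at root)
Step 3 (down 0): focus=C path=0 depth=1 children=['I', 'J'] left=[] right=[] parent=B
Step 4 (down 1): focus=J path=0/1 depth=2 children=[] left=['I'] right=[] parent=C
Step 5 (left): focus=I path=0/0 depth=2 children=['H', 'T'] left=[] right=['J'] parent=C
Step 6 (right): focus=J path=0/1 depth=2 children=[] left=['I'] right=[] parent=C
Step 7 (left): focus=I path=0/0 depth=2 children=['H', 'T'] left=[] right=['J'] parent=C
Step 8 (down 1): focus=T path=0/0/1 depth=3 children=[] left=['H'] right=[] parent=I

Answer: T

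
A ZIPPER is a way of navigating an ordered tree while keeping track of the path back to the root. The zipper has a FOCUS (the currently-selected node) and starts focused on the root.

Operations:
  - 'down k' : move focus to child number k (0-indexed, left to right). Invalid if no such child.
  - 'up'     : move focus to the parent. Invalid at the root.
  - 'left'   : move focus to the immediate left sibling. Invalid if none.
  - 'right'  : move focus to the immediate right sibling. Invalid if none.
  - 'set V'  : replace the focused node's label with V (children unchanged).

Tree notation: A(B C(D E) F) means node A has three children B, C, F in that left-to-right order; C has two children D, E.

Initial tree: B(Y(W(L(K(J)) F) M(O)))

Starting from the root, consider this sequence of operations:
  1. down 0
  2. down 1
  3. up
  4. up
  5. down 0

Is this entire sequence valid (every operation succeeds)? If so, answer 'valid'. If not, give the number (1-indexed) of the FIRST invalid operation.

Answer: valid

Derivation:
Step 1 (down 0): focus=Y path=0 depth=1 children=['W', 'M'] left=[] right=[] parent=B
Step 2 (down 1): focus=M path=0/1 depth=2 children=['O'] left=['W'] right=[] parent=Y
Step 3 (up): focus=Y path=0 depth=1 children=['W', 'M'] left=[] right=[] parent=B
Step 4 (up): focus=B path=root depth=0 children=['Y'] (at root)
Step 5 (down 0): focus=Y path=0 depth=1 children=['W', 'M'] left=[] right=[] parent=B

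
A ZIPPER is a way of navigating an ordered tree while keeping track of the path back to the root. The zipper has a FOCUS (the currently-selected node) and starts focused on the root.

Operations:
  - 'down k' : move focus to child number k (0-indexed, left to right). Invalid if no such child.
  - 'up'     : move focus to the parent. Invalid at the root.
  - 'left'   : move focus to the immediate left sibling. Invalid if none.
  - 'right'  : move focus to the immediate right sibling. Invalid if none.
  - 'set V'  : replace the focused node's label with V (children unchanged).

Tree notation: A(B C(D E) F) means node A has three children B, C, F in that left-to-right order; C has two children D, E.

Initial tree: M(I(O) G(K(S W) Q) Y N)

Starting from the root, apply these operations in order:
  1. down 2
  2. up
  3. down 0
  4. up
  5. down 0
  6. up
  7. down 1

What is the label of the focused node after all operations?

Answer: G

Derivation:
Step 1 (down 2): focus=Y path=2 depth=1 children=[] left=['I', 'G'] right=['N'] parent=M
Step 2 (up): focus=M path=root depth=0 children=['I', 'G', 'Y', 'N'] (at root)
Step 3 (down 0): focus=I path=0 depth=1 children=['O'] left=[] right=['G', 'Y', 'N'] parent=M
Step 4 (up): focus=M path=root depth=0 children=['I', 'G', 'Y', 'N'] (at root)
Step 5 (down 0): focus=I path=0 depth=1 children=['O'] left=[] right=['G', 'Y', 'N'] parent=M
Step 6 (up): focus=M path=root depth=0 children=['I', 'G', 'Y', 'N'] (at root)
Step 7 (down 1): focus=G path=1 depth=1 children=['K', 'Q'] left=['I'] right=['Y', 'N'] parent=M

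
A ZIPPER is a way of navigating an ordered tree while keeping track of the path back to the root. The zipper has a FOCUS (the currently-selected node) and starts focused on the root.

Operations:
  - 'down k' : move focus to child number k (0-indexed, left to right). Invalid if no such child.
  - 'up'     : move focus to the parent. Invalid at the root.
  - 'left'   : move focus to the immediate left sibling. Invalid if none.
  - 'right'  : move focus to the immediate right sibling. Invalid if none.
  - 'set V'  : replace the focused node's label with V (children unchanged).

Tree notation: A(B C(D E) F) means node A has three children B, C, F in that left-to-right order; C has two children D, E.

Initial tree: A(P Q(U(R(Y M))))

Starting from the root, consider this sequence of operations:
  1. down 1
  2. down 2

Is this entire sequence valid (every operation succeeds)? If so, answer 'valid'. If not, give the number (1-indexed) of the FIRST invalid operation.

Answer: 2

Derivation:
Step 1 (down 1): focus=Q path=1 depth=1 children=['U'] left=['P'] right=[] parent=A
Step 2 (down 2): INVALID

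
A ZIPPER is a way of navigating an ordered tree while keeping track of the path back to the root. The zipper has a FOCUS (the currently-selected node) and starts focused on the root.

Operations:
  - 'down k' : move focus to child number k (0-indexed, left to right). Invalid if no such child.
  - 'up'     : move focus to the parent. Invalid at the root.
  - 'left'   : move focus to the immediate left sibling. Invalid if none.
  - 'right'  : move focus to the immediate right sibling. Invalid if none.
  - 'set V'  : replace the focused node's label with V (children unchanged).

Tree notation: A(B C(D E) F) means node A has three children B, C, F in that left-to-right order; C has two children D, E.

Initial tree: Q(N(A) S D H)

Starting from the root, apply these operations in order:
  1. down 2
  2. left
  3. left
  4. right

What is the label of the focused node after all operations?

Answer: S

Derivation:
Step 1 (down 2): focus=D path=2 depth=1 children=[] left=['N', 'S'] right=['H'] parent=Q
Step 2 (left): focus=S path=1 depth=1 children=[] left=['N'] right=['D', 'H'] parent=Q
Step 3 (left): focus=N path=0 depth=1 children=['A'] left=[] right=['S', 'D', 'H'] parent=Q
Step 4 (right): focus=S path=1 depth=1 children=[] left=['N'] right=['D', 'H'] parent=Q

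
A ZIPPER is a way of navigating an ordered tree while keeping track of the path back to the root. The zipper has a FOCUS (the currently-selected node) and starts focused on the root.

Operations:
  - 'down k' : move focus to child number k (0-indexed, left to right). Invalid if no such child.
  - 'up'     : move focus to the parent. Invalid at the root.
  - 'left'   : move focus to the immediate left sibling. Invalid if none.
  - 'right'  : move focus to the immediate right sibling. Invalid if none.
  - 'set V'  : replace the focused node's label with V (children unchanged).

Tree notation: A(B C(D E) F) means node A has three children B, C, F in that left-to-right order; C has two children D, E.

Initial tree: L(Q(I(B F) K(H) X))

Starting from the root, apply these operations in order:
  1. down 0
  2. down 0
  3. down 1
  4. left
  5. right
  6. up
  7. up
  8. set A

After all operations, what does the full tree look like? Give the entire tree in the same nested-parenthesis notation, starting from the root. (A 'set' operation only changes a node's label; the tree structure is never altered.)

Step 1 (down 0): focus=Q path=0 depth=1 children=['I', 'K', 'X'] left=[] right=[] parent=L
Step 2 (down 0): focus=I path=0/0 depth=2 children=['B', 'F'] left=[] right=['K', 'X'] parent=Q
Step 3 (down 1): focus=F path=0/0/1 depth=3 children=[] left=['B'] right=[] parent=I
Step 4 (left): focus=B path=0/0/0 depth=3 children=[] left=[] right=['F'] parent=I
Step 5 (right): focus=F path=0/0/1 depth=3 children=[] left=['B'] right=[] parent=I
Step 6 (up): focus=I path=0/0 depth=2 children=['B', 'F'] left=[] right=['K', 'X'] parent=Q
Step 7 (up): focus=Q path=0 depth=1 children=['I', 'K', 'X'] left=[] right=[] parent=L
Step 8 (set A): focus=A path=0 depth=1 children=['I', 'K', 'X'] left=[] right=[] parent=L

Answer: L(A(I(B F) K(H) X))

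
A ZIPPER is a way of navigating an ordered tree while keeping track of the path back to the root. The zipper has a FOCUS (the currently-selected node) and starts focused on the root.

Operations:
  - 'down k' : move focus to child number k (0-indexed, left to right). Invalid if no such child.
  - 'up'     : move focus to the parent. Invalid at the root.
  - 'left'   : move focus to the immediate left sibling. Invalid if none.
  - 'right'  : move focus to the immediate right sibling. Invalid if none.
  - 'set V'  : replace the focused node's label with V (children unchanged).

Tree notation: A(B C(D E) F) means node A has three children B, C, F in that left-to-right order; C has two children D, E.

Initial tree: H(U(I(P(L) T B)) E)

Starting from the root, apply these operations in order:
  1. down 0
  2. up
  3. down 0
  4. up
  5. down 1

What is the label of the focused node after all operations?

Answer: E

Derivation:
Step 1 (down 0): focus=U path=0 depth=1 children=['I'] left=[] right=['E'] parent=H
Step 2 (up): focus=H path=root depth=0 children=['U', 'E'] (at root)
Step 3 (down 0): focus=U path=0 depth=1 children=['I'] left=[] right=['E'] parent=H
Step 4 (up): focus=H path=root depth=0 children=['U', 'E'] (at root)
Step 5 (down 1): focus=E path=1 depth=1 children=[] left=['U'] right=[] parent=H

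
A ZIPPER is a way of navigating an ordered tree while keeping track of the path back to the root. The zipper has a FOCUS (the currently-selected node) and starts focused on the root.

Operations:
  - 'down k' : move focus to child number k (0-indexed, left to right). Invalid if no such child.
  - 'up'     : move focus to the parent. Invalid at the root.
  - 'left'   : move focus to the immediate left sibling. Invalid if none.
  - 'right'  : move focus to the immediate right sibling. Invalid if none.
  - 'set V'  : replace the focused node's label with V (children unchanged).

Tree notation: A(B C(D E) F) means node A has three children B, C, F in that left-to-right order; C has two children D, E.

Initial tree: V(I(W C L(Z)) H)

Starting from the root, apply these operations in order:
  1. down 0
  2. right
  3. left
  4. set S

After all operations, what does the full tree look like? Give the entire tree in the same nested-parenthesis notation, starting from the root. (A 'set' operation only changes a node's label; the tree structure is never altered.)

Answer: V(S(W C L(Z)) H)

Derivation:
Step 1 (down 0): focus=I path=0 depth=1 children=['W', 'C', 'L'] left=[] right=['H'] parent=V
Step 2 (right): focus=H path=1 depth=1 children=[] left=['I'] right=[] parent=V
Step 3 (left): focus=I path=0 depth=1 children=['W', 'C', 'L'] left=[] right=['H'] parent=V
Step 4 (set S): focus=S path=0 depth=1 children=['W', 'C', 'L'] left=[] right=['H'] parent=V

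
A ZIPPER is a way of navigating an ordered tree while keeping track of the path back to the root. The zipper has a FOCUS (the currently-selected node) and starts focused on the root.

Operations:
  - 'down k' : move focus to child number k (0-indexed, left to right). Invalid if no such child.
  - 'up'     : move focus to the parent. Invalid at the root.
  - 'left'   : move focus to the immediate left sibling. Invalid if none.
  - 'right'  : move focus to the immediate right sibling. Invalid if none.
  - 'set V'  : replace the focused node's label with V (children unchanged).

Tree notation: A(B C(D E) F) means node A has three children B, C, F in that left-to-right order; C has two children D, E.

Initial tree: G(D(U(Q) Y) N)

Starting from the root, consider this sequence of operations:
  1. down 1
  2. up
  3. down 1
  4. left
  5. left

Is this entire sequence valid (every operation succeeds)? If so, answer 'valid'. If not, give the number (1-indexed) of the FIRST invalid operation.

Step 1 (down 1): focus=N path=1 depth=1 children=[] left=['D'] right=[] parent=G
Step 2 (up): focus=G path=root depth=0 children=['D', 'N'] (at root)
Step 3 (down 1): focus=N path=1 depth=1 children=[] left=['D'] right=[] parent=G
Step 4 (left): focus=D path=0 depth=1 children=['U', 'Y'] left=[] right=['N'] parent=G
Step 5 (left): INVALID

Answer: 5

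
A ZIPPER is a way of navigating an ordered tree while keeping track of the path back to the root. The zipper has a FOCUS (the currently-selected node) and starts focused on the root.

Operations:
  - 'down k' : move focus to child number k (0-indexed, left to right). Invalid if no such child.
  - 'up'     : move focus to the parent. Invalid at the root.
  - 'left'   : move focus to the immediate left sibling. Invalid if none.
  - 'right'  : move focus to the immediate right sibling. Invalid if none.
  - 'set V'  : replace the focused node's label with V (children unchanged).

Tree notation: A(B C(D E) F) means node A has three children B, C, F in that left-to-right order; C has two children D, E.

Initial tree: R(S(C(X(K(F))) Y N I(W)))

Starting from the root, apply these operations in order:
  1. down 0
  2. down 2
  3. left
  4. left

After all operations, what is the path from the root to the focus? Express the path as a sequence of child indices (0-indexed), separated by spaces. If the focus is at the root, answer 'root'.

Answer: 0 0

Derivation:
Step 1 (down 0): focus=S path=0 depth=1 children=['C', 'Y', 'N', 'I'] left=[] right=[] parent=R
Step 2 (down 2): focus=N path=0/2 depth=2 children=[] left=['C', 'Y'] right=['I'] parent=S
Step 3 (left): focus=Y path=0/1 depth=2 children=[] left=['C'] right=['N', 'I'] parent=S
Step 4 (left): focus=C path=0/0 depth=2 children=['X'] left=[] right=['Y', 'N', 'I'] parent=S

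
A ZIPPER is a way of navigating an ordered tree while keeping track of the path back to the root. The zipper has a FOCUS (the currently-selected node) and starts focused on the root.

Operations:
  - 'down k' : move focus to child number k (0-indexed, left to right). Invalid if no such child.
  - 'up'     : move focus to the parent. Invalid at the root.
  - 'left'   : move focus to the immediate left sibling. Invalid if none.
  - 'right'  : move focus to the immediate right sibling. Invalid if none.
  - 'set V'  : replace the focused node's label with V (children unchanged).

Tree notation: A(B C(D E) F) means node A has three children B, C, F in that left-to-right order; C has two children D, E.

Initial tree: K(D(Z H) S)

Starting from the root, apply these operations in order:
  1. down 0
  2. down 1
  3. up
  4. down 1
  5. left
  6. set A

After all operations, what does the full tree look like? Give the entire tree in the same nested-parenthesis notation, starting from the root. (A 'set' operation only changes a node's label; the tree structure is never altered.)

Answer: K(D(A H) S)

Derivation:
Step 1 (down 0): focus=D path=0 depth=1 children=['Z', 'H'] left=[] right=['S'] parent=K
Step 2 (down 1): focus=H path=0/1 depth=2 children=[] left=['Z'] right=[] parent=D
Step 3 (up): focus=D path=0 depth=1 children=['Z', 'H'] left=[] right=['S'] parent=K
Step 4 (down 1): focus=H path=0/1 depth=2 children=[] left=['Z'] right=[] parent=D
Step 5 (left): focus=Z path=0/0 depth=2 children=[] left=[] right=['H'] parent=D
Step 6 (set A): focus=A path=0/0 depth=2 children=[] left=[] right=['H'] parent=D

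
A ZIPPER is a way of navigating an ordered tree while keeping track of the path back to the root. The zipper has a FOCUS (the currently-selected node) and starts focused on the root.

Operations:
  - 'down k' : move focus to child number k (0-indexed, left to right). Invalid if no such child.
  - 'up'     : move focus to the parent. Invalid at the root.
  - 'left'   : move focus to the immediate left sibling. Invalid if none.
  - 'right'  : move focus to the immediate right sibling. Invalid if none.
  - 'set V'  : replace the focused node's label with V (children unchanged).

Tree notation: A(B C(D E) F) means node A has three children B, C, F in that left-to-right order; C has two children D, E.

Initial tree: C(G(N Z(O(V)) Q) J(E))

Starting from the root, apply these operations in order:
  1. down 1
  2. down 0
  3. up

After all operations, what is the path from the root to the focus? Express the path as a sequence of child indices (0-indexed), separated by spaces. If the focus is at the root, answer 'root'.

Answer: 1

Derivation:
Step 1 (down 1): focus=J path=1 depth=1 children=['E'] left=['G'] right=[] parent=C
Step 2 (down 0): focus=E path=1/0 depth=2 children=[] left=[] right=[] parent=J
Step 3 (up): focus=J path=1 depth=1 children=['E'] left=['G'] right=[] parent=C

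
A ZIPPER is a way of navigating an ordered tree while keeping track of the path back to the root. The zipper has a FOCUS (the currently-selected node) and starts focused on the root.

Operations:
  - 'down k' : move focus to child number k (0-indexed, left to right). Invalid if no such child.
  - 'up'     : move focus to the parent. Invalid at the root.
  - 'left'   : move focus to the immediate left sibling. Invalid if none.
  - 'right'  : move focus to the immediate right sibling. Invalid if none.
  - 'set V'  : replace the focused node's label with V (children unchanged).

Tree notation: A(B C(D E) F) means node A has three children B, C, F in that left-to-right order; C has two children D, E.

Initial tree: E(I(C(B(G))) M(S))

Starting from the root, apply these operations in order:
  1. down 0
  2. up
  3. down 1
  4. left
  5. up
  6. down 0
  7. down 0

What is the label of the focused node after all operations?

Step 1 (down 0): focus=I path=0 depth=1 children=['C'] left=[] right=['M'] parent=E
Step 2 (up): focus=E path=root depth=0 children=['I', 'M'] (at root)
Step 3 (down 1): focus=M path=1 depth=1 children=['S'] left=['I'] right=[] parent=E
Step 4 (left): focus=I path=0 depth=1 children=['C'] left=[] right=['M'] parent=E
Step 5 (up): focus=E path=root depth=0 children=['I', 'M'] (at root)
Step 6 (down 0): focus=I path=0 depth=1 children=['C'] left=[] right=['M'] parent=E
Step 7 (down 0): focus=C path=0/0 depth=2 children=['B'] left=[] right=[] parent=I

Answer: C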